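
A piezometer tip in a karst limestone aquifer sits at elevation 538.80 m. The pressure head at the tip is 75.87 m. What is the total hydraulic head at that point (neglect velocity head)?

h = z + ψ = 538.80 + 75.87 = 614.67 m.

h ≈ 614.67 m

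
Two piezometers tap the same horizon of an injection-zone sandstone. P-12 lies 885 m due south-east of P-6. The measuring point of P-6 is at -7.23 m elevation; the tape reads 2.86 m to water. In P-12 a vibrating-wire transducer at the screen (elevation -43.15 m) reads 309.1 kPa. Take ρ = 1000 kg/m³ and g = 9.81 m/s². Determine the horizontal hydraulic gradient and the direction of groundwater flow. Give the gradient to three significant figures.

Total head at P-6: h = -7.23 − 2.86 = -10.09 m.
Pressure head at P-12: ψ = P/(ρg) = 309.1×1000 / (1000 × 9.81) = 31.51 m.
Total head at P-12: h = z + ψ = -43.15 + 31.51 = -11.64 m.
Head difference: h(P-6) − h(P-12) = -10.09 − (-11.64) = 1.55 m.
Hydraulic gradient: i = |Δh| / L = 1.55 / 885 = 0.00175.
Flow is from higher to lower head: from P-6 toward P-12, i.e. toward the south-east.

i ≈ 0.00175; groundwater flows toward the south-east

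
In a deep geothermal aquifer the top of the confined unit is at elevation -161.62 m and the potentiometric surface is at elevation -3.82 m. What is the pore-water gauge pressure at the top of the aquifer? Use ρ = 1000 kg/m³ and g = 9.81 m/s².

P ≈ 1550 kPa

Pressure head at the aquifer top: ψ = h − z = -3.82 − (-161.62) = 157.80 m.
P = ρgψ = 1000 × 9.81 × 157.80 = 1548018 Pa ≈ 1550 kPa.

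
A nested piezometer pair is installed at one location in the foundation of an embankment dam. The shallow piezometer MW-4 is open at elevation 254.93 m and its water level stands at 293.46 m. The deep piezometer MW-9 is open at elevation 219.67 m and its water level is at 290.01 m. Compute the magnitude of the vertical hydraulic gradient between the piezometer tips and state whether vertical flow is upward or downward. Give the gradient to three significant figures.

|i_v| ≈ 0.0978; vertical flow is downward

Total head at MW-4: h = 293.46 m (water level in the standpipe).
Total head at MW-9: h = 290.01 m.
Δh = h(MW-4) − h(MW-9) = 293.46 − 290.01 = 3.45 m.
Vertical separation Δz = 254.93 − 219.67 = 35.26 m.
|i_v| = |Δh| / Δz = 3.45 / 35.26 = 0.0978.
Head is higher in the shallow piezometer, so vertical flow is downward (recharge condition).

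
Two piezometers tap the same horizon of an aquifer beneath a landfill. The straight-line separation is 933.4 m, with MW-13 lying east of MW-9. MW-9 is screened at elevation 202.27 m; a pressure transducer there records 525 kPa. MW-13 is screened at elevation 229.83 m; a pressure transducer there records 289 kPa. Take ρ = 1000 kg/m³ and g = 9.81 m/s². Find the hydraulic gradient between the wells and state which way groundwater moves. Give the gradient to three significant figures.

i ≈ 0.00375; groundwater flows toward the west

Pressure head at MW-9: ψ = P/(ρg) = 525×1000 / (1000 × 9.81) = 53.52 m.
Total head at MW-9: h = z + ψ = 202.27 + 53.52 = 255.79 m.
Pressure head at MW-13: ψ = P/(ρg) = 289×1000 / (1000 × 9.81) = 29.46 m.
Total head at MW-13: h = z + ψ = 229.83 + 29.46 = 259.29 m.
Head difference: h(MW-9) − h(MW-13) = 255.79 − 259.29 = -3.50 m.
Hydraulic gradient: i = |Δh| / L = 3.50 / 933.4 = 0.00375.
Flow is from higher to lower head: from MW-13 toward MW-9, i.e. toward the west.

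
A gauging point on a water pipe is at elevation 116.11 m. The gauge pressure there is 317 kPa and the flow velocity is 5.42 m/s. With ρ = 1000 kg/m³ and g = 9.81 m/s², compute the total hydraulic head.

h ≈ 149.92 m

Pressure head ψ = P/(ρg) = 317×1000 / (1000 × 9.81) = 32.31 m.
Velocity head = v²/(2g) = 5.42² / (2 × 9.81) = 1.497 m.
h = z + ψ + v²/(2g) = 116.11 + 32.31 + 1.497 = 149.92 m.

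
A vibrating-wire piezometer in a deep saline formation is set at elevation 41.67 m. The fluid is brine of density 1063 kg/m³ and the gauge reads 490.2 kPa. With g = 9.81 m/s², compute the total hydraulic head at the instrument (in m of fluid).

ψ = P/(ρg) = 490.2×1000 / (1063 × 9.81) = 47.01 m.
h = z + ψ = 41.67 + 47.01 = 88.68 m.

h ≈ 88.68 m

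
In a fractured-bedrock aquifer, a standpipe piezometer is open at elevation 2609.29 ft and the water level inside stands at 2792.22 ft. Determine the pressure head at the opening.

ψ ≈ 182.93 ft

Total head h = 2792.22 ft (the water-surface elevation in the piezometer).
Pressure head ψ = h − z = 2792.22 − 2609.29 = 182.93 ft.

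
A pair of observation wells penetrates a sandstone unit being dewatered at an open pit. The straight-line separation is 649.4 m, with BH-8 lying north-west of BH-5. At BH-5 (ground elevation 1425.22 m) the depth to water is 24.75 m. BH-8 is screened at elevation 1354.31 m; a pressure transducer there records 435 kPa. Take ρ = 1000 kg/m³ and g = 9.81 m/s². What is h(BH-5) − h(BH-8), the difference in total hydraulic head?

Δh ≈ 1.82 m

Total head at BH-5: h = 1425.22 − 24.75 = 1400.47 m.
Pressure head at BH-8: ψ = P/(ρg) = 435×1000 / (1000 × 9.81) = 44.34 m.
Total head at BH-8: h = z + ψ = 1354.31 + 44.34 = 1398.65 m.
Head difference: h(BH-5) − h(BH-8) = 1400.47 − 1398.65 = 1.82 m.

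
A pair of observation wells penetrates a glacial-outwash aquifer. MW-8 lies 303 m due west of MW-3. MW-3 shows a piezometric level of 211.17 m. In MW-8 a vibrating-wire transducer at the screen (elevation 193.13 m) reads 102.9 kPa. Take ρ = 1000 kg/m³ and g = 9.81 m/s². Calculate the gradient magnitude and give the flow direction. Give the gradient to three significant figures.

Total head at MW-3: h = 211.17 m (water level in the piezometer is the total head).
Pressure head at MW-8: ψ = P/(ρg) = 102.9×1000 / (1000 × 9.81) = 10.49 m.
Total head at MW-8: h = z + ψ = 193.13 + 10.49 = 203.62 m.
Head difference: h(MW-3) − h(MW-8) = 211.17 − 203.62 = 7.55 m.
Hydraulic gradient: i = |Δh| / L = 7.55 / 303 = 0.0249.
Flow is from higher to lower head: from MW-3 toward MW-8, i.e. toward the west.

i ≈ 0.0249; groundwater flows toward the west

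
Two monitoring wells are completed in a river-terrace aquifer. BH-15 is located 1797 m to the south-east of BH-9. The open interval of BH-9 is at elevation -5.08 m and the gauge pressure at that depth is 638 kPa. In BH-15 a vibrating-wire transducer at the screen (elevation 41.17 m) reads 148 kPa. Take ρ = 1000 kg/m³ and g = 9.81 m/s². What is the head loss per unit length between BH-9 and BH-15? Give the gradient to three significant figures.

i ≈ 0.00206 m/m

Pressure head at BH-9: ψ = P/(ρg) = 638×1000 / (1000 × 9.81) = 65.04 m.
Total head at BH-9: h = z + ψ = -5.08 + 65.04 = 59.96 m.
Pressure head at BH-15: ψ = P/(ρg) = 148×1000 / (1000 × 9.81) = 15.09 m.
Total head at BH-15: h = z + ψ = 41.17 + 15.09 = 56.26 m.
Head difference: h(BH-9) − h(BH-15) = 59.96 − 56.26 = 3.70 m.
Hydraulic gradient: i = |Δh| / L = 3.70 / 1797 = 0.00206.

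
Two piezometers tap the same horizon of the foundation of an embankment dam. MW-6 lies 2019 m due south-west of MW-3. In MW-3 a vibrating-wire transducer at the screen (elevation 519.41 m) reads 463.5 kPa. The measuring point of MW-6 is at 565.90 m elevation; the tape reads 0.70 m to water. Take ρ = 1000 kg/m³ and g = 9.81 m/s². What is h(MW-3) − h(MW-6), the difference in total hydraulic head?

Pressure head at MW-3: ψ = P/(ρg) = 463.5×1000 / (1000 × 9.81) = 47.25 m.
Total head at MW-3: h = z + ψ = 519.41 + 47.25 = 566.66 m.
Total head at MW-6: h = 565.90 − 0.70 = 565.20 m.
Head difference: h(MW-3) − h(MW-6) = 566.66 − 565.20 = 1.46 m.

Δh ≈ 1.46 m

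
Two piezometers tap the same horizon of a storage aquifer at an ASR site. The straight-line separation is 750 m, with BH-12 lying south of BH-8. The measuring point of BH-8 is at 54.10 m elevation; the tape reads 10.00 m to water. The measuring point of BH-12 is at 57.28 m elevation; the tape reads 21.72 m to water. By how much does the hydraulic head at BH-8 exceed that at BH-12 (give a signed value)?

Δh ≈ 8.54 m

Total head at BH-8: h = 54.10 − 10.00 = 44.10 m.
Total head at BH-12: h = 57.28 − 21.72 = 35.56 m.
Head difference: h(BH-8) − h(BH-12) = 44.10 − 35.56 = 8.54 m.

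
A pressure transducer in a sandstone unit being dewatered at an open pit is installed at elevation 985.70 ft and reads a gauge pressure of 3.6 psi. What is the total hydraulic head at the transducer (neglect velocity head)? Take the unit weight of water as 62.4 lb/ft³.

ψ = 144·P/γ = 144 × 3.6 / 62.4 = 8.31 ft.
h = z + ψ = 985.70 + 8.31 = 994.01 ft.

h ≈ 994.01 ft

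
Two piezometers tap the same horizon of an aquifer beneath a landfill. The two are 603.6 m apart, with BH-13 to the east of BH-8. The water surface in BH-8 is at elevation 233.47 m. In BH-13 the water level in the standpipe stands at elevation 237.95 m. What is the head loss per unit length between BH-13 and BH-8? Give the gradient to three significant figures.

Total head at BH-8: h = 233.47 m (water level in the piezometer is the total head).
Total head at BH-13: h = 237.95 m (water level in the piezometer is the total head).
Head difference: h(BH-8) − h(BH-13) = 233.47 − 237.95 = -4.48 m.
Hydraulic gradient: i = |Δh| / L = 4.48 / 603.6 = 0.00742.

i ≈ 0.00742 m/m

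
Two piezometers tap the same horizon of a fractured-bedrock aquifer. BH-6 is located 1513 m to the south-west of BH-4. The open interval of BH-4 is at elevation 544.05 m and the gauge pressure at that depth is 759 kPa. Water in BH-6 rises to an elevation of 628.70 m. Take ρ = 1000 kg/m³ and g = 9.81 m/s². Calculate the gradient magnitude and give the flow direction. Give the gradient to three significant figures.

i ≈ 0.00481; groundwater flows toward the north-east

Pressure head at BH-4: ψ = P/(ρg) = 759×1000 / (1000 × 9.81) = 77.37 m.
Total head at BH-4: h = z + ψ = 544.05 + 77.37 = 621.42 m.
Total head at BH-6: h = 628.70 m (water level in the piezometer is the total head).
Head difference: h(BH-4) − h(BH-6) = 621.42 − 628.70 = -7.28 m.
Hydraulic gradient: i = |Δh| / L = 7.28 / 1513 = 0.00481.
Flow is from higher to lower head: from BH-6 toward BH-4, i.e. toward the north-east.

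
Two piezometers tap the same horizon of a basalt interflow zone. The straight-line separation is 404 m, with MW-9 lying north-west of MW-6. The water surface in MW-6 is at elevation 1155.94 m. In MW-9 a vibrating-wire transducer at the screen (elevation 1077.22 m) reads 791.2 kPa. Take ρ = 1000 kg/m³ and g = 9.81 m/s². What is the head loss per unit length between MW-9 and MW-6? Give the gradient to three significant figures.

Total head at MW-6: h = 1155.94 m (water level in the piezometer is the total head).
Pressure head at MW-9: ψ = P/(ρg) = 791.2×1000 / (1000 × 9.81) = 80.65 m.
Total head at MW-9: h = z + ψ = 1077.22 + 80.65 = 1157.87 m.
Head difference: h(MW-6) − h(MW-9) = 1155.94 − 1157.87 = -1.93 m.
Hydraulic gradient: i = |Δh| / L = 1.93 / 404 = 0.00478.

i ≈ 0.00478 m/m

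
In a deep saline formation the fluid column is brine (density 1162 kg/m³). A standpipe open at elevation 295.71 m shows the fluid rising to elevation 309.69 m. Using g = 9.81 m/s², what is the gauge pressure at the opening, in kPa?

P ≈ 159 kPa

Pressure head ψ = h − z = 309.69 − 295.71 = 13.98 m.
P = ρgψ = 1162 × 9.81 × 13.98 = 159361 Pa ≈ 159 kPa.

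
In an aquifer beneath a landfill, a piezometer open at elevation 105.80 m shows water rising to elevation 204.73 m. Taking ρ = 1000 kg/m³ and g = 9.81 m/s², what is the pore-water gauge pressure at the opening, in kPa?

P ≈ 971 kPa

Pressure head ψ = h − z = 204.73 − 105.80 = 98.93 m.
P = ρgψ = 1000 × 9.81 × 98.93 = 970503 Pa ≈ 971 kPa.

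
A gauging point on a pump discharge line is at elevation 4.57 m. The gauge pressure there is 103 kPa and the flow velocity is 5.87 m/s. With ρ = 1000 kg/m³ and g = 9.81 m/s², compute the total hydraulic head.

h ≈ 16.83 m

Pressure head ψ = P/(ρg) = 103×1000 / (1000 × 9.81) = 10.50 m.
Velocity head = v²/(2g) = 5.87² / (2 × 9.81) = 1.756 m.
h = z + ψ + v²/(2g) = 4.57 + 10.50 + 1.756 = 16.83 m.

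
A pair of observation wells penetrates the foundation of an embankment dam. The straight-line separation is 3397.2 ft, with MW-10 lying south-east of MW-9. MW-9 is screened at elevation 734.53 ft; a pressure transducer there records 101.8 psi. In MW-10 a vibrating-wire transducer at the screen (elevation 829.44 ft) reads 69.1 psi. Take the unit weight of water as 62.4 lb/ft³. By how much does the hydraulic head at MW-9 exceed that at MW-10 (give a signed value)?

Δh ≈ -19.45 ft

Pressure head at MW-9: ψ = 144·P/γ = 144 × 101.8 / 62.4 = 234.92 ft.
Total head at MW-9: h = z + ψ = 734.53 + 234.92 = 969.45 ft.
Pressure head at MW-10: ψ = 144·P/γ = 144 × 69.1 / 62.4 = 159.46 ft.
Total head at MW-10: h = z + ψ = 829.44 + 159.46 = 988.90 ft.
Head difference: h(MW-9) − h(MW-10) = 969.45 − 988.90 = -19.45 ft.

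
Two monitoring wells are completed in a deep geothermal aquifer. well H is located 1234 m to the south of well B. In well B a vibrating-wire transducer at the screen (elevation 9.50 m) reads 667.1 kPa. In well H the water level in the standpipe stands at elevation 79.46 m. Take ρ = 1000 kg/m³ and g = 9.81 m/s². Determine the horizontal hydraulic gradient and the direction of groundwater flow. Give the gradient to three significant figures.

Pressure head at well B: ψ = P/(ρg) = 667.1×1000 / (1000 × 9.81) = 68.00 m.
Total head at well B: h = z + ψ = 9.50 + 68.00 = 77.50 m.
Total head at well H: h = 79.46 m (water level in the piezometer is the total head).
Head difference: h(well B) − h(well H) = 77.50 − 79.46 = -1.96 m.
Hydraulic gradient: i = |Δh| / L = 1.96 / 1234 = 0.00159.
Flow is from higher to lower head: from well H toward well B, i.e. toward the north.

i ≈ 0.00159; groundwater flows toward the north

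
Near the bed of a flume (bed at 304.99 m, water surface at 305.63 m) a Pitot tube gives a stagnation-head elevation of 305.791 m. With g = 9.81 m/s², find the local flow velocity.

v ≈ 1.78 m/s

Near the bed, under hydrostatic conditions, the piezometric head (z + ψ) equals the free-surface elevation, 305.63 m.
Velocity head = total − piezometric = 305.791 − 305.63 = 0.161 m.
v = √(2g·h_v) = √(2 × 9.81 × 0.161) = 1.78 m/s.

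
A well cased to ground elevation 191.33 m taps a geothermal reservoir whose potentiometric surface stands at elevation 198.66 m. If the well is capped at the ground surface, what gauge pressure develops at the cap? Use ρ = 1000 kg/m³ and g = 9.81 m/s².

Head above the cap: Δh = 198.66 − 191.33 = 7.33 m.
P = ρgΔh = 1000 × 9.81 × 7.33 = 71907 Pa ≈ 71.9 kPa.

P ≈ 71.9 kPa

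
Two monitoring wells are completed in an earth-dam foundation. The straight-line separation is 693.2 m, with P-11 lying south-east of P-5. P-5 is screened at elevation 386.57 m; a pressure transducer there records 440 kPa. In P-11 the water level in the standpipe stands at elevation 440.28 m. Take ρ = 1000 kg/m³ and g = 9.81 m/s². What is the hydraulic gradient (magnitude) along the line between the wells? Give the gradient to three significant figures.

Pressure head at P-5: ψ = P/(ρg) = 440×1000 / (1000 × 9.81) = 44.85 m.
Total head at P-5: h = z + ψ = 386.57 + 44.85 = 431.42 m.
Total head at P-11: h = 440.28 m (water level in the piezometer is the total head).
Head difference: h(P-5) − h(P-11) = 431.42 − 440.28 = -8.86 m.
Hydraulic gradient: i = |Δh| / L = 8.86 / 693.2 = 0.0128.

i ≈ 0.0128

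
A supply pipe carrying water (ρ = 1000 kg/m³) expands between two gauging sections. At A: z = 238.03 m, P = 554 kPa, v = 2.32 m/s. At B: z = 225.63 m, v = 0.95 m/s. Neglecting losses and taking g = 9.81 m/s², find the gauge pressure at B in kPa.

Pressure head at A: ψ₁ = P₁/(ρg) = 554×1000 / (1000 × 9.81) = 56.47 m.
Velocity heads: v₁²/2g = 2.32²/19.62 = 0.274 m; v₂²/2g = 0.95²/19.62 = 0.046 m.
Total head H = z₁ + ψ₁ + v₁²/2g = 238.03 + 56.47 + 0.274 = 294.77 m.
ψ₂ = H − z₂ − v₂²/2g = 294.77 − 225.63 − 0.046 = 69.09 m.
P₂ = ρgψ₂ = 1000 × 9.81 × 69.09 ≈ 678 kPa.

P₂ ≈ 678 kPa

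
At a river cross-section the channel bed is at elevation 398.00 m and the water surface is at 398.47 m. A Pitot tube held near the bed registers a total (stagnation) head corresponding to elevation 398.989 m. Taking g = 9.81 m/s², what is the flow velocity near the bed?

Near the bed, under hydrostatic conditions, the piezometric head (z + ψ) equals the free-surface elevation, 398.47 m.
Velocity head = total − piezometric = 398.989 − 398.47 = 0.519 m.
v = √(2g·h_v) = √(2 × 9.81 × 0.519) = 3.19 m/s.

v ≈ 3.19 m/s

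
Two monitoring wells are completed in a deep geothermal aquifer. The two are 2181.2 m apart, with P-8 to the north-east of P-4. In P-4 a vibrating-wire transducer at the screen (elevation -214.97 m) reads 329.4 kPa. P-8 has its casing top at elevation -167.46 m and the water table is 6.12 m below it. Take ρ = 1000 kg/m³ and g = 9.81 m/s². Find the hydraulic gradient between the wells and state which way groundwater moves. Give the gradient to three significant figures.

i ≈ 0.00358; groundwater flows toward the south-west

Pressure head at P-4: ψ = P/(ρg) = 329.4×1000 / (1000 × 9.81) = 33.58 m.
Total head at P-4: h = z + ψ = -214.97 + 33.58 = -181.39 m.
Total head at P-8: h = -167.46 − 6.12 = -173.58 m.
Head difference: h(P-4) − h(P-8) = -181.39 − (-173.58) = -7.81 m.
Hydraulic gradient: i = |Δh| / L = 7.81 / 2181.2 = 0.00358.
Flow is from higher to lower head: from P-8 toward P-4, i.e. toward the south-west.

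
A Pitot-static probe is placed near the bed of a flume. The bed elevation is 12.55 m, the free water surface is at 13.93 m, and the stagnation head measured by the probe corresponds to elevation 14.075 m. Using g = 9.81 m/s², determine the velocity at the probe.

Near the bed, under hydrostatic conditions, the piezometric head (z + ψ) equals the free-surface elevation, 13.93 m.
Velocity head = total − piezometric = 14.075 − 13.93 = 0.145 m.
v = √(2g·h_v) = √(2 × 9.81 × 0.145) = 1.69 m/s.

v ≈ 1.69 m/s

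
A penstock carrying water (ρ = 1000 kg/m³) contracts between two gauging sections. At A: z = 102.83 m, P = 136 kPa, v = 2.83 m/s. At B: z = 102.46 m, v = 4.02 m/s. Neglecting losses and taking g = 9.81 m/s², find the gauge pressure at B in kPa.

P₂ ≈ 136 kPa

Pressure head at A: ψ₁ = P₁/(ρg) = 136×1000 / (1000 × 9.81) = 13.86 m.
Velocity heads: v₁²/2g = 2.83²/19.62 = 0.408 m; v₂²/2g = 4.02²/19.62 = 0.824 m.
Total head H = z₁ + ψ₁ + v₁²/2g = 102.83 + 13.86 + 0.408 = 117.10 m.
ψ₂ = H − z₂ − v₂²/2g = 117.10 − 102.46 − 0.824 = 13.82 m.
P₂ = ρgψ₂ = 1000 × 9.81 × 13.82 ≈ 136 kPa.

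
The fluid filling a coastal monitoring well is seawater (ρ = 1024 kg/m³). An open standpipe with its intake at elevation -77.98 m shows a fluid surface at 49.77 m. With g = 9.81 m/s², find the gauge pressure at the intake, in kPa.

Pressure head ψ = h − z = 49.77 − (-77.98) = 127.75 m.
P = ρgψ = 1024 × 9.81 × 127.75 = 1283305 Pa ≈ 1280 kPa.

P ≈ 1280 kPa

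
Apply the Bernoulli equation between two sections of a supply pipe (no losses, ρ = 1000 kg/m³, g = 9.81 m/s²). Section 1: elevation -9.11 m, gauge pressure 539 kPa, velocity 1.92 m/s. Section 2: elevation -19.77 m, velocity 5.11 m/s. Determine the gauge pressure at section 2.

P₂ ≈ 632 kPa

Pressure head at 1: ψ₁ = P₁/(ρg) = 539×1000 / (1000 × 9.81) = 54.94 m.
Velocity heads: v₁²/2g = 1.92²/19.62 = 0.188 m; v₂²/2g = 5.11²/19.62 = 1.331 m.
Total head H = z₁ + ψ₁ + v₁²/2g = -9.11 + 54.94 + 0.188 = 46.02 m.
ψ₂ = H − z₂ − v₂²/2g = 46.02 − (-19.77) − 1.331 = 64.46 m.
P₂ = ρgψ₂ = 1000 × 9.81 × 64.46 ≈ 632 kPa.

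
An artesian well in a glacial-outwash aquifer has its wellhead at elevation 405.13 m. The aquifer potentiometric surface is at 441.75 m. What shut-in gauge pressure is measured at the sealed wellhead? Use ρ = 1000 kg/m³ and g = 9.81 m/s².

P ≈ 359 kPa

Head above the cap: Δh = 441.75 − 405.13 = 36.62 m.
P = ρgΔh = 1000 × 9.81 × 36.62 = 359242 Pa ≈ 359 kPa.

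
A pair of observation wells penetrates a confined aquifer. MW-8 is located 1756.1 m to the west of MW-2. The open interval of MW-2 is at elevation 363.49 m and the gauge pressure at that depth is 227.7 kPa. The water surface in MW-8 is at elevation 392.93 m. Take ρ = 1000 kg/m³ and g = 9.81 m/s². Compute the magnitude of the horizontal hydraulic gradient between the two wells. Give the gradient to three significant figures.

Pressure head at MW-2: ψ = P/(ρg) = 227.7×1000 / (1000 × 9.81) = 23.21 m.
Total head at MW-2: h = z + ψ = 363.49 + 23.21 = 386.70 m.
Total head at MW-8: h = 392.93 m (water level in the piezometer is the total head).
Head difference: h(MW-2) − h(MW-8) = 386.70 − 392.93 = -6.23 m.
Hydraulic gradient: i = |Δh| / L = 6.23 / 1756.1 = 0.00355.

i ≈ 0.00355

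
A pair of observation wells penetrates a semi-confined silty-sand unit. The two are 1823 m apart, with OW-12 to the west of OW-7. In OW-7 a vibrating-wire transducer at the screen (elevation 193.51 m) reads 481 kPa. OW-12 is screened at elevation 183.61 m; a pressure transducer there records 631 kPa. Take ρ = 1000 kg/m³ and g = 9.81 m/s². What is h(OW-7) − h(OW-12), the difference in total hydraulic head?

Δh ≈ -5.39 m

Pressure head at OW-7: ψ = P/(ρg) = 481×1000 / (1000 × 9.81) = 49.03 m.
Total head at OW-7: h = z + ψ = 193.51 + 49.03 = 242.54 m.
Pressure head at OW-12: ψ = P/(ρg) = 631×1000 / (1000 × 9.81) = 64.32 m.
Total head at OW-12: h = z + ψ = 183.61 + 64.32 = 247.93 m.
Head difference: h(OW-7) − h(OW-12) = 242.54 − 247.93 = -5.39 m.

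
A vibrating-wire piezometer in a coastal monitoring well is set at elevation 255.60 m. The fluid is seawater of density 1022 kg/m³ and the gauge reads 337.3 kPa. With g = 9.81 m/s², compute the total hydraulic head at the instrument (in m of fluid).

h ≈ 289.24 m

ψ = P/(ρg) = 337.3×1000 / (1022 × 9.81) = 33.64 m.
h = z + ψ = 255.60 + 33.64 = 289.24 m.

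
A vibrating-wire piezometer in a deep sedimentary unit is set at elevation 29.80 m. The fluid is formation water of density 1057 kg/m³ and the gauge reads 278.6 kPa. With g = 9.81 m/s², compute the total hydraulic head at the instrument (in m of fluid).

ψ = P/(ρg) = 278.6×1000 / (1057 × 9.81) = 26.87 m.
h = z + ψ = 29.80 + 26.87 = 56.67 m.

h ≈ 56.67 m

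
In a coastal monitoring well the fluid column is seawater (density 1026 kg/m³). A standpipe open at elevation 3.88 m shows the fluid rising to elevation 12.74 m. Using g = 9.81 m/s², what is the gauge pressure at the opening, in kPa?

Pressure head ψ = h − z = 12.74 − 3.88 = 8.86 m.
P = ρgψ = 1026 × 9.81 × 8.86 = 89176 Pa ≈ 89.2 kPa.

P ≈ 89.2 kPa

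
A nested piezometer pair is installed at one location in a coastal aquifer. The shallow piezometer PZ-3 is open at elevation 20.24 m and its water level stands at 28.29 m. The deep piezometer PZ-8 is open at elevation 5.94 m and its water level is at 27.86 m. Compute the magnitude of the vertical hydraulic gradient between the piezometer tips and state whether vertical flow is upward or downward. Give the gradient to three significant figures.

Total head at PZ-3: h = 28.29 m (water level in the standpipe).
Total head at PZ-8: h = 27.86 m.
Δh = h(PZ-3) − h(PZ-8) = 28.29 − 27.86 = 0.43 m.
Vertical separation Δz = 20.24 − 5.94 = 14.30 m.
|i_v| = |Δh| / Δz = 0.43 / 14.30 = 0.0301.
Head is higher in the shallow piezometer, so vertical flow is downward (recharge condition).

|i_v| ≈ 0.0301; vertical flow is downward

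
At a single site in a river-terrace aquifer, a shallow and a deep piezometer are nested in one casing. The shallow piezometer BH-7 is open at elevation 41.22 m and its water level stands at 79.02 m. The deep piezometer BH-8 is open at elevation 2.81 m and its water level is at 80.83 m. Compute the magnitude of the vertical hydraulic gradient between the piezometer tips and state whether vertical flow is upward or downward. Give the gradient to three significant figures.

Total head at BH-7: h = 79.02 m (water level in the standpipe).
Total head at BH-8: h = 80.83 m.
Δh = h(BH-7) − h(BH-8) = 79.02 − 80.83 = -1.81 m.
Vertical separation Δz = 41.22 − 2.81 = 38.41 m.
|i_v| = |Δh| / Δz = 1.81 / 38.41 = 0.0471.
Head is higher in the deep piezometer, so vertical flow is upward (discharge condition).

|i_v| ≈ 0.0471; vertical flow is upward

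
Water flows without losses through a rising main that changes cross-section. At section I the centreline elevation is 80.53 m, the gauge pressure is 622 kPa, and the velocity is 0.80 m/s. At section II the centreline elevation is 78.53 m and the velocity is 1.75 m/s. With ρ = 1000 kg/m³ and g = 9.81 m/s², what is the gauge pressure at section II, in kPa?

Pressure head at I: ψ₁ = P₁/(ρg) = 622×1000 / (1000 × 9.81) = 63.40 m.
Velocity heads: v₁²/2g = 0.80²/19.62 = 0.033 m; v₂²/2g = 1.75²/19.62 = 0.156 m.
Total head H = z₁ + ψ₁ + v₁²/2g = 80.53 + 63.40 + 0.033 = 143.96 m.
ψ₂ = H − z₂ − v₂²/2g = 143.96 − 78.53 − 0.156 = 65.27 m.
P₂ = ρgψ₂ = 1000 × 9.81 × 65.27 ≈ 640 kPa.

P₂ ≈ 640 kPa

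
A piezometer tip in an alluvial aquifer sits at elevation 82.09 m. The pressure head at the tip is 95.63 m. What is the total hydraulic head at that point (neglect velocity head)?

h ≈ 177.72 m

h = z + ψ = 82.09 + 95.63 = 177.72 m.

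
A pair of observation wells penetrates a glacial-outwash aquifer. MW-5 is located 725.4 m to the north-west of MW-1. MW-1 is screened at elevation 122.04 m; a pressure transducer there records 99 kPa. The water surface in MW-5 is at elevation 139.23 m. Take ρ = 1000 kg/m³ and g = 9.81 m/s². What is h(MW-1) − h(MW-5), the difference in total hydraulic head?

Pressure head at MW-1: ψ = P/(ρg) = 99×1000 / (1000 × 9.81) = 10.09 m.
Total head at MW-1: h = z + ψ = 122.04 + 10.09 = 132.13 m.
Total head at MW-5: h = 139.23 m (water level in the piezometer is the total head).
Head difference: h(MW-1) − h(MW-5) = 132.13 − 139.23 = -7.10 m.

Δh ≈ -7.10 m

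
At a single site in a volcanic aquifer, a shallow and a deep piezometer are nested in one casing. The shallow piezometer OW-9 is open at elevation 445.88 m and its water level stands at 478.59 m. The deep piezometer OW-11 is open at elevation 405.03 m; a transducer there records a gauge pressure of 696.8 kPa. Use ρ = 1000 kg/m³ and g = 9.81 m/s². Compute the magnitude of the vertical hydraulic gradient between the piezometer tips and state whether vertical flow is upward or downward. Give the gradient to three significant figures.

|i_v| ≈ 0.0619; vertical flow is downward

Total head at OW-9: h = 478.59 m (water level in the standpipe).
Pressure head at OW-11: ψ = P/(ρg) = 696.8×1000 / (1000 × 9.81) = 71.03 m.
Total head at OW-11: h = z + ψ = 405.03 + 71.03 = 476.06 m.
Δh = h(OW-9) − h(OW-11) = 478.59 − 476.06 = 2.53 m.
Vertical separation Δz = 445.88 − 405.03 = 40.85 m.
|i_v| = |Δh| / Δz = 2.53 / 40.85 = 0.0619.
Head is higher in the shallow piezometer, so vertical flow is downward (recharge condition).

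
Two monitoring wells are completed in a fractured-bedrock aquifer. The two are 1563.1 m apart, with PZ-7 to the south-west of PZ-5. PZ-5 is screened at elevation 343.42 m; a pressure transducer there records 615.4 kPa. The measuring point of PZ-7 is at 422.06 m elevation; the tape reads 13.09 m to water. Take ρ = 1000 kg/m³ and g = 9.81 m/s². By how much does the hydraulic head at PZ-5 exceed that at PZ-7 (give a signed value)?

Δh ≈ -2.82 m

Pressure head at PZ-5: ψ = P/(ρg) = 615.4×1000 / (1000 × 9.81) = 62.73 m.
Total head at PZ-5: h = z + ψ = 343.42 + 62.73 = 406.15 m.
Total head at PZ-7: h = 422.06 − 13.09 = 408.97 m.
Head difference: h(PZ-5) − h(PZ-7) = 406.15 − 408.97 = -2.82 m.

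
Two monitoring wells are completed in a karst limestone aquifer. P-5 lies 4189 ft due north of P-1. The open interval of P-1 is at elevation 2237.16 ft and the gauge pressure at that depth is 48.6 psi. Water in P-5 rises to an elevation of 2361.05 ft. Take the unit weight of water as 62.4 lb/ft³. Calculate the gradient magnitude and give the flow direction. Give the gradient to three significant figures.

i ≈ 0.00280; groundwater flows toward the south

Pressure head at P-1: ψ = 144·P/γ = 144 × 48.6 / 62.4 = 112.15 ft.
Total head at P-1: h = z + ψ = 2237.16 + 112.15 = 2349.31 ft.
Total head at P-5: h = 2361.05 ft (water level in the piezometer is the total head).
Head difference: h(P-1) − h(P-5) = 2349.31 − 2361.05 = -11.74 ft.
Hydraulic gradient: i = |Δh| / L = 11.74 / 4189 = 0.00280.
Flow is from higher to lower head: from P-5 toward P-1, i.e. toward the south.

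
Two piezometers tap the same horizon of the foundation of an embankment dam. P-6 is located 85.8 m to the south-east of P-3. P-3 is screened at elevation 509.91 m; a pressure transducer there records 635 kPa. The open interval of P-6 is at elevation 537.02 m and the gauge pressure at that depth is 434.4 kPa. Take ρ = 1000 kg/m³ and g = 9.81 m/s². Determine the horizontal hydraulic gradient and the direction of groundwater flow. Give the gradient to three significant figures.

Pressure head at P-3: ψ = P/(ρg) = 635×1000 / (1000 × 9.81) = 64.73 m.
Total head at P-3: h = z + ψ = 509.91 + 64.73 = 574.64 m.
Pressure head at P-6: ψ = P/(ρg) = 434.4×1000 / (1000 × 9.81) = 44.28 m.
Total head at P-6: h = z + ψ = 537.02 + 44.28 = 581.30 m.
Head difference: h(P-3) − h(P-6) = 574.64 − 581.30 = -6.66 m.
Hydraulic gradient: i = |Δh| / L = 6.66 / 85.8 = 0.0776.
Flow is from higher to lower head: from P-6 toward P-3, i.e. toward the north-west.

i ≈ 0.0776; groundwater flows toward the north-west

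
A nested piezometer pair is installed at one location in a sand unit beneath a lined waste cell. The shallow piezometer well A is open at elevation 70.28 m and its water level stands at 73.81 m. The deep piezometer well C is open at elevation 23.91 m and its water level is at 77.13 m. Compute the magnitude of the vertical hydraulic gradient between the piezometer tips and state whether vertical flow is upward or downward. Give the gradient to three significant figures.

Total head at well A: h = 73.81 m (water level in the standpipe).
Total head at well C: h = 77.13 m.
Δh = h(well A) − h(well C) = 73.81 − 77.13 = -3.32 m.
Vertical separation Δz = 70.28 − 23.91 = 46.37 m.
|i_v| = |Δh| / Δz = 3.32 / 46.37 = 0.0716.
Head is higher in the deep piezometer, so vertical flow is upward (discharge condition).

|i_v| ≈ 0.0716; vertical flow is upward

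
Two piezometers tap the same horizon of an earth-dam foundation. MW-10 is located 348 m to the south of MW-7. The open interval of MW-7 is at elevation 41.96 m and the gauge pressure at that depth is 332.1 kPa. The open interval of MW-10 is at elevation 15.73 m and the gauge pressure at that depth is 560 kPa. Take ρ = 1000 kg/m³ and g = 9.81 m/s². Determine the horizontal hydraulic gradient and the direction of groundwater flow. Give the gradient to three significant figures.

i ≈ 0.00862; groundwater flows toward the south

Pressure head at MW-7: ψ = P/(ρg) = 332.1×1000 / (1000 × 9.81) = 33.85 m.
Total head at MW-7: h = z + ψ = 41.96 + 33.85 = 75.81 m.
Pressure head at MW-10: ψ = P/(ρg) = 560×1000 / (1000 × 9.81) = 57.08 m.
Total head at MW-10: h = z + ψ = 15.73 + 57.08 = 72.81 m.
Head difference: h(MW-7) − h(MW-10) = 75.81 − 72.81 = 3.00 m.
Hydraulic gradient: i = |Δh| / L = 3.00 / 348 = 0.00862.
Flow is from higher to lower head: from MW-7 toward MW-10, i.e. toward the south.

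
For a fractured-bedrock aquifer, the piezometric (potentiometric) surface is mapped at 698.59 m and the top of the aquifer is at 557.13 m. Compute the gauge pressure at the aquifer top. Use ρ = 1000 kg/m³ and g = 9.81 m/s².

Pressure head at the aquifer top: ψ = h − z = 698.59 − 557.13 = 141.46 m.
P = ρgψ = 1000 × 9.81 × 141.46 = 1387723 Pa ≈ 1390 kPa.

P ≈ 1390 kPa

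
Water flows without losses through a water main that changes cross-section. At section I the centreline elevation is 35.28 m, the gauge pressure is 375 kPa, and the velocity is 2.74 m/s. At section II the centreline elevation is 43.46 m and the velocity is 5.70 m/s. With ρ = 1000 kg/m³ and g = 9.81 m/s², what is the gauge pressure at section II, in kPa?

Pressure head at I: ψ₁ = P₁/(ρg) = 375×1000 / (1000 × 9.81) = 38.23 m.
Velocity heads: v₁²/2g = 2.74²/19.62 = 0.383 m; v₂²/2g = 5.70²/19.62 = 1.656 m.
Total head H = z₁ + ψ₁ + v₁²/2g = 35.28 + 38.23 + 0.383 = 73.89 m.
ψ₂ = H − z₂ − v₂²/2g = 73.89 − 43.46 − 1.656 = 28.77 m.
P₂ = ρgψ₂ = 1000 × 9.81 × 28.77 ≈ 282 kPa.

P₂ ≈ 282 kPa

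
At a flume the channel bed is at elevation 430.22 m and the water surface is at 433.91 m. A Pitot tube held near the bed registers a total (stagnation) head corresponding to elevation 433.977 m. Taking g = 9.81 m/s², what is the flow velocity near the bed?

v ≈ 1.15 m/s

Near the bed, under hydrostatic conditions, the piezometric head (z + ψ) equals the free-surface elevation, 433.91 m.
Velocity head = total − piezometric = 433.977 − 433.91 = 0.067 m.
v = √(2g·h_v) = √(2 × 9.81 × 0.067) = 1.15 m/s.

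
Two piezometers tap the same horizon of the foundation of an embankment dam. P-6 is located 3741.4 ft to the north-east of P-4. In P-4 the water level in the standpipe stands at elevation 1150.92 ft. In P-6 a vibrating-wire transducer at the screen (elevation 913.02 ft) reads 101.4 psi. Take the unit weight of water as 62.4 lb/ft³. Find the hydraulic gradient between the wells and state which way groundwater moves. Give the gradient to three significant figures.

Total head at P-4: h = 1150.92 ft (water level in the piezometer is the total head).
Pressure head at P-6: ψ = 144·P/γ = 144 × 101.4 / 62.4 = 234.00 ft.
Total head at P-6: h = z + ψ = 913.02 + 234.00 = 1147.02 ft.
Head difference: h(P-4) − h(P-6) = 1150.92 − 1147.02 = 3.90 ft.
Hydraulic gradient: i = |Δh| / L = 3.90 / 3741.4 = 0.00104.
Flow is from higher to lower head: from P-4 toward P-6, i.e. toward the north-east.

i ≈ 0.00104; groundwater flows toward the north-east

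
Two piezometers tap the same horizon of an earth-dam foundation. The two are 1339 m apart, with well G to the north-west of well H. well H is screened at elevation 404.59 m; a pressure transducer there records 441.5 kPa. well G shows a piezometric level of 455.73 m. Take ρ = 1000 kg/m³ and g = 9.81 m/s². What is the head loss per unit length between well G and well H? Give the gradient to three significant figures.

Pressure head at well H: ψ = P/(ρg) = 441.5×1000 / (1000 × 9.81) = 45.01 m.
Total head at well H: h = z + ψ = 404.59 + 45.01 = 449.60 m.
Total head at well G: h = 455.73 m (water level in the piezometer is the total head).
Head difference: h(well H) − h(well G) = 449.60 − 455.73 = -6.13 m.
Hydraulic gradient: i = |Δh| / L = 6.13 / 1339 = 0.00458.

i ≈ 0.00458 m/m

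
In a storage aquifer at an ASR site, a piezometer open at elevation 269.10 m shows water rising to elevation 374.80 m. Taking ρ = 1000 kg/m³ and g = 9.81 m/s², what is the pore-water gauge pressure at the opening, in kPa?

Pressure head ψ = h − z = 374.80 − 269.10 = 105.70 m.
P = ρgψ = 1000 × 9.81 × 105.70 = 1036917 Pa ≈ 1040 kPa.

P ≈ 1040 kPa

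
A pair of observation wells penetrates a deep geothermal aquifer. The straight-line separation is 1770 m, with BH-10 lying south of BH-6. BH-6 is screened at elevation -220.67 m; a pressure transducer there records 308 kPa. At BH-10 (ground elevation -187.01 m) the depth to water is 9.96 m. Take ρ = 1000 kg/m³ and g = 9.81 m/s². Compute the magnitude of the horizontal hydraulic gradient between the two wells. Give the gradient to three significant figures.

i ≈ 0.00435

Pressure head at BH-6: ψ = P/(ρg) = 308×1000 / (1000 × 9.81) = 31.40 m.
Total head at BH-6: h = z + ψ = -220.67 + 31.40 = -189.27 m.
Total head at BH-10: h = -187.01 − 9.96 = -196.97 m.
Head difference: h(BH-6) − h(BH-10) = -189.27 − (-196.97) = 7.70 m.
Hydraulic gradient: i = |Δh| / L = 7.70 / 1770 = 0.00435.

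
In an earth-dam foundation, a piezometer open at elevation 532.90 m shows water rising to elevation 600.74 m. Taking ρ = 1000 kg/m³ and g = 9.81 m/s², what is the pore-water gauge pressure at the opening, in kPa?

P ≈ 666 kPa

Pressure head ψ = h − z = 600.74 − 532.90 = 67.84 m.
P = ρgψ = 1000 × 9.81 × 67.84 = 665510 Pa ≈ 666 kPa.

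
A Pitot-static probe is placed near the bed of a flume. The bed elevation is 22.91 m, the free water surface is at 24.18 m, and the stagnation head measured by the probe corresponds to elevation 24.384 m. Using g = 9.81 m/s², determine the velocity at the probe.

Near the bed, under hydrostatic conditions, the piezometric head (z + ψ) equals the free-surface elevation, 24.18 m.
Velocity head = total − piezometric = 24.384 − 24.18 = 0.204 m.
v = √(2g·h_v) = √(2 × 9.81 × 0.204) = 2.00 m/s.

v ≈ 2.00 m/s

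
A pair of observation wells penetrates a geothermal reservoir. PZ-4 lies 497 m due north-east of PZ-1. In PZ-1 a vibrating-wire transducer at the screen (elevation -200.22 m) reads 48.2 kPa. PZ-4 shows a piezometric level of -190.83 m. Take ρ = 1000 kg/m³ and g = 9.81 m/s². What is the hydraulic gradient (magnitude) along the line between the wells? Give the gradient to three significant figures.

Pressure head at PZ-1: ψ = P/(ρg) = 48.2×1000 / (1000 × 9.81) = 4.91 m.
Total head at PZ-1: h = z + ψ = -200.22 + 4.91 = -195.31 m.
Total head at PZ-4: h = -190.83 m (water level in the piezometer is the total head).
Head difference: h(PZ-1) − h(PZ-4) = -195.31 − (-190.83) = -4.48 m.
Hydraulic gradient: i = |Δh| / L = 4.48 / 497 = 0.00901.

i ≈ 0.00901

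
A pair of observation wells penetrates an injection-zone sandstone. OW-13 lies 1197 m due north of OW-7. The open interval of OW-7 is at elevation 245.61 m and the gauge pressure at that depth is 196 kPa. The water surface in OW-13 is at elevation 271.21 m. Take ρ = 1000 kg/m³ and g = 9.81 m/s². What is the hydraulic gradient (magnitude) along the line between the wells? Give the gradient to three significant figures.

i ≈ 0.00470

Pressure head at OW-7: ψ = P/(ρg) = 196×1000 / (1000 × 9.81) = 19.98 m.
Total head at OW-7: h = z + ψ = 245.61 + 19.98 = 265.59 m.
Total head at OW-13: h = 271.21 m (water level in the piezometer is the total head).
Head difference: h(OW-7) − h(OW-13) = 265.59 − 271.21 = -5.62 m.
Hydraulic gradient: i = |Δh| / L = 5.62 / 1197 = 0.00470.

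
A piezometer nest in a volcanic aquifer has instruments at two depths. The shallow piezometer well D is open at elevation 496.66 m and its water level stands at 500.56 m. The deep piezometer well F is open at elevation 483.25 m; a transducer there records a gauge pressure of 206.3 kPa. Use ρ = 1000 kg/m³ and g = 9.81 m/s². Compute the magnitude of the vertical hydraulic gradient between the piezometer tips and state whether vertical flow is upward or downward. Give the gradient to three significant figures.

|i_v| ≈ 0.277; vertical flow is upward

Total head at well D: h = 500.56 m (water level in the standpipe).
Pressure head at well F: ψ = P/(ρg) = 206.3×1000 / (1000 × 9.81) = 21.03 m.
Total head at well F: h = z + ψ = 483.25 + 21.03 = 504.28 m.
Δh = h(well D) − h(well F) = 500.56 − 504.28 = -3.72 m.
Vertical separation Δz = 496.66 − 483.25 = 13.41 m.
|i_v| = |Δh| / Δz = 3.72 / 13.41 = 0.277.
Head is higher in the deep piezometer, so vertical flow is upward (discharge condition).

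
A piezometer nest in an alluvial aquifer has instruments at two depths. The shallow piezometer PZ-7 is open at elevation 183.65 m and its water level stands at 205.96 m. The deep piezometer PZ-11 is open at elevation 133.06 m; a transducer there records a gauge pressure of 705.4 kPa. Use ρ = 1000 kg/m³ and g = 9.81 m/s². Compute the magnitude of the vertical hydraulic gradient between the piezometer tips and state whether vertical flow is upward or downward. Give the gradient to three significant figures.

Total head at PZ-7: h = 205.96 m (water level in the standpipe).
Pressure head at PZ-11: ψ = P/(ρg) = 705.4×1000 / (1000 × 9.81) = 71.91 m.
Total head at PZ-11: h = z + ψ = 133.06 + 71.91 = 204.97 m.
Δh = h(PZ-7) − h(PZ-11) = 205.96 − 204.97 = 0.99 m.
Vertical separation Δz = 183.65 − 133.06 = 50.59 m.
|i_v| = |Δh| / Δz = 0.99 / 50.59 = 0.0196.
Head is higher in the shallow piezometer, so vertical flow is downward (recharge condition).

|i_v| ≈ 0.0196; vertical flow is downward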